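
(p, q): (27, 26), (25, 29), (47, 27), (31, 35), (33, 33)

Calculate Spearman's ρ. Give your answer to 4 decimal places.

0.1000

Rank p: 2, 1, 5, 3, 4
Rank q: 1, 3, 2, 5, 4
d = rank(p) − rank(q): 1, -2, 3, -2, 0; Σd² = 18
ρ = 1 − 6Σd² / [n(n²−1)] = 1 − 6×18 / (5×24) = 1 − 108/120 ≈ 0.1000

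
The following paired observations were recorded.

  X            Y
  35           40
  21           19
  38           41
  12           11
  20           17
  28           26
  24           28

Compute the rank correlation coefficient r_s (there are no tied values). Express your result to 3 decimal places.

Rank X: 6, 3, 7, 1, 2, 5, 4
Rank Y: 6, 3, 7, 1, 2, 4, 5
d = rank(X) − rank(Y): 0, 0, 0, 0, 0, 1, -1; Σd² = 2
ρ = 1 − 6Σd² / [n(n²−1)] = 1 − 6×2 / (7×48) = 1 − 12/336 ≈ 0.964

0.964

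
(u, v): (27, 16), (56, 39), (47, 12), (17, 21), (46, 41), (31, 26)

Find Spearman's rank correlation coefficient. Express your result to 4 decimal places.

Rank u: 2, 6, 5, 1, 4, 3
Rank v: 2, 5, 1, 3, 6, 4
d = rank(u) − rank(v): 0, 1, 4, -2, -2, -1; Σd² = 26
ρ = 1 − 6Σd² / [n(n²−1)] = 1 − 6×26 / (6×35) = 1 − 156/210 ≈ 0.2571

0.2571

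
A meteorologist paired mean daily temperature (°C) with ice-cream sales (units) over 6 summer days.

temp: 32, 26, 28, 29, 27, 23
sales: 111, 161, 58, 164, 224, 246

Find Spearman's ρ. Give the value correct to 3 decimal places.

-0.600

Rank temp: 6, 2, 4, 5, 3, 1
Rank sales: 2, 3, 1, 4, 5, 6
d = rank(temp) − rank(sales): 4, -1, 3, 1, -2, -5; Σd² = 56
ρ = 1 − 6Σd² / [n(n²−1)] = 1 − 6×56 / (6×35) = 1 − 336/210 ≈ -0.600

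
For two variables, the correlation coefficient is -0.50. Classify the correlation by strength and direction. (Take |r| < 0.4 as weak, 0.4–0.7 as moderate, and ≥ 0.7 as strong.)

moderate negative

r = -0.50 < 0 so the relationship is negative.
|r| = 0.50, which falls in the moderate range.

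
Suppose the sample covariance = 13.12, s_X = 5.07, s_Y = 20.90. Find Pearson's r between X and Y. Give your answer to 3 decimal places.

0.124

r = Cov(X,Y) / (s_X · s_Y) = 13.12 / (5.07 × 20.90)
  = 13.12 / 105.9630 ≈ 0.124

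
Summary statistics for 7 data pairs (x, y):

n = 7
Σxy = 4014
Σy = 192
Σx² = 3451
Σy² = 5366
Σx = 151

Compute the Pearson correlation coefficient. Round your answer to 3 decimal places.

-0.919

r = (nΣxy − ΣxΣy) / √[(nΣx² − (Σx)²)(nΣy² − (Σy)²)]
Numerator: 7×4014 − 151×192 = -894
Denominator: √[(24157 − 22801)(37562 − 36864)] = √[1356 × 698] = 972.8761
r = -894 / 972.8761 ≈ -0.919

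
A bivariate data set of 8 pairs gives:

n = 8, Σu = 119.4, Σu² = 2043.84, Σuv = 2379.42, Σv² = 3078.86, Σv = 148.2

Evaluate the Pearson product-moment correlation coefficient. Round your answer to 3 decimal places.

r = (nΣuv − ΣuΣv) / √[(nΣu² − (Σu)²)(nΣv² − (Σv)²)]
Numerator: 8×2379.42 − 119.4×148.2 = 1340.28
Denominator: √[(16350.72 − 14256.36)(24630.88 − 21963.24)] = √[2094.36 × 2667.64] = 2363.6833
r = 1340.28 / 2363.6833 ≈ 0.567

0.567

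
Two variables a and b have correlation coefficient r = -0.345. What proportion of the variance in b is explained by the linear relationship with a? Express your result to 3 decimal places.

0.119

r² = (-0.345)² = 0.119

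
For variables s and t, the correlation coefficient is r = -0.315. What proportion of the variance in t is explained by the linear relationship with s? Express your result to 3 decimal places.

0.099

r² = (-0.315)² = 0.099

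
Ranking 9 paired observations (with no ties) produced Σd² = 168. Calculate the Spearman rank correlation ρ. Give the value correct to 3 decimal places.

ρ = 1 − 6Σd² / [n(n²−1)] = 1 − 6×168 / (9×80)
  = 1 − 1008/720 = 1 − 1.4000 ≈ -0.400

-0.400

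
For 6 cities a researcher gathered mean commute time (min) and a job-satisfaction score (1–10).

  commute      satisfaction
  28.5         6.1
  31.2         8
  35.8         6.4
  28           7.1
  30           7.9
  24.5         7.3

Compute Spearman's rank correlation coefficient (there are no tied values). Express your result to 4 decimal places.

0.0857

Rank commute: 3, 5, 6, 2, 4, 1
Rank satisfaction: 1, 6, 2, 3, 5, 4
d = rank(commute) − rank(satisfaction): 2, -1, 4, -1, -1, -3; Σd² = 32
ρ = 1 − 6Σd² / [n(n²−1)] = 1 − 6×32 / (6×35) = 1 − 192/210 ≈ 0.0857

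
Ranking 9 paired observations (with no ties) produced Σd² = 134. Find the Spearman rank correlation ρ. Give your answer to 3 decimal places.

ρ = 1 − 6Σd² / [n(n²−1)] = 1 − 6×134 / (9×80)
  = 1 − 804/720 = 1 − 1.1167 ≈ -0.117

-0.117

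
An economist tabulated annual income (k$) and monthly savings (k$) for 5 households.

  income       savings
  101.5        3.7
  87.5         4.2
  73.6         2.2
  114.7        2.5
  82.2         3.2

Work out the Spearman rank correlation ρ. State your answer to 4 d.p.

Rank income: 4, 3, 1, 5, 2
Rank savings: 4, 5, 1, 2, 3
d = rank(income) − rank(savings): 0, -2, 0, 3, -1; Σd² = 14
ρ = 1 − 6Σd² / [n(n²−1)] = 1 − 6×14 / (5×24) = 1 − 84/120 ≈ 0.3000

0.3000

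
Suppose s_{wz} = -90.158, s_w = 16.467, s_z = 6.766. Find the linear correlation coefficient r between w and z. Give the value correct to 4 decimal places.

-0.8092

r = Cov(w,z) / (s_w · s_z) = -90.158 / (16.467 × 6.766)
  = -90.158 / 111.4157 ≈ -0.8092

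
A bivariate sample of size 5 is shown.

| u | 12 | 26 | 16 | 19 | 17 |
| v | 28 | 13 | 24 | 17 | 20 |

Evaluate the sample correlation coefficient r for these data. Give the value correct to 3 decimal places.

n = 5, Σu = 90, Σv = 102, Σu² = 1726, Σv² = 2218, Σuv = 1721
nΣuv − ΣuΣv = 8605 − 9180 = -575
nΣu² − (Σu)² = 8630 − 8100 = 530; nΣv² − (Σv)² = 11090 − 10404 = 686
r = -575 / √(530 × 686) = -575 / 602.9760 ≈ -0.954

-0.954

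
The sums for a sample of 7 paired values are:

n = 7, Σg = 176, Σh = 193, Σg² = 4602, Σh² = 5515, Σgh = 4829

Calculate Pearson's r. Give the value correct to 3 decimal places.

-0.127

r = (nΣgh − ΣgΣh) / √[(nΣg² − (Σg)²)(nΣh² − (Σh)²)]
Numerator: 7×4829 − 176×193 = -165
Denominator: √[(32214 − 30976)(38605 − 37249)] = √[1238 × 1356] = 1295.6574
r = -165 / 1295.6574 ≈ -0.127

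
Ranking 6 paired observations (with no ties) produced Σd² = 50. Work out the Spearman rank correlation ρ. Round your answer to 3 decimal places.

ρ = 1 − 6Σd² / [n(n²−1)] = 1 − 6×50 / (6×35)
  = 1 − 300/210 = 1 − 1.4286 ≈ -0.429

-0.429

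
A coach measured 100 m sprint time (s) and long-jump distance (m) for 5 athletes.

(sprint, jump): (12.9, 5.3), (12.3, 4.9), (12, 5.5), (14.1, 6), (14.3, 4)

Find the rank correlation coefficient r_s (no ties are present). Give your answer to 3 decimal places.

Rank sprint: 3, 2, 1, 4, 5
Rank jump: 3, 2, 4, 5, 1
d = rank(sprint) − rank(jump): 0, 0, -3, -1, 4; Σd² = 26
ρ = 1 − 6Σd² / [n(n²−1)] = 1 − 6×26 / (5×24) = 1 − 156/120 ≈ -0.300

-0.300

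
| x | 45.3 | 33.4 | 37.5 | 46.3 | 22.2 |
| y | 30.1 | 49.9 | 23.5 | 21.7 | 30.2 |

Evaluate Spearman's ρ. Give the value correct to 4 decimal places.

Rank x: 4, 2, 3, 5, 1
Rank y: 3, 5, 2, 1, 4
d = rank(x) − rank(y): 1, -3, 1, 4, -3; Σd² = 36
ρ = 1 − 6Σd² / [n(n²−1)] = 1 − 6×36 / (5×24) = 1 − 216/120 ≈ -0.8000

-0.8000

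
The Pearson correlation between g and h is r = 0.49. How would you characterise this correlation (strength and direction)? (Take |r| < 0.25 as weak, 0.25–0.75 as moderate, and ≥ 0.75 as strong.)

moderate positive

r = 0.49 > 0 so the relationship is positive.
|r| = 0.49, which falls in the moderate range.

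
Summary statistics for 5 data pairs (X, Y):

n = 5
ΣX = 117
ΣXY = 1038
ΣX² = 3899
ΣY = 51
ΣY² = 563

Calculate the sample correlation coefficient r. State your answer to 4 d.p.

r = (nΣXY − ΣXΣY) / √[(nΣX² − (ΣX)²)(nΣY² − (ΣY)²)]
Numerator: 5×1038 − 117×51 = -777
Denominator: √[(19495 − 13689)(2815 − 2601)] = √[5806 × 214] = 1114.6677
r = -777 / 1114.6677 ≈ -0.6971

-0.6971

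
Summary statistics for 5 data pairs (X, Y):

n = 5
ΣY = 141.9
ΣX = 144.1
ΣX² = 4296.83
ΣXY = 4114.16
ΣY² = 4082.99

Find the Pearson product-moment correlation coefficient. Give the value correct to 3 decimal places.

0.274

r = (nΣXY − ΣXΣY) / √[(nΣX² − (ΣX)²)(nΣY² − (ΣY)²)]
Numerator: 5×4114.16 − 144.1×141.9 = 123.01
Denominator: √[(21484.15 − 20764.81)(20414.95 − 20135.61)] = √[719.34 × 279.34] = 448.2638
r = 123.01 / 448.2638 ≈ 0.274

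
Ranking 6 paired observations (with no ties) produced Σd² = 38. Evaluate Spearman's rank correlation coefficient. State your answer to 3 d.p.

-0.086

ρ = 1 − 6Σd² / [n(n²−1)] = 1 − 6×38 / (6×35)
  = 1 − 228/210 = 1 − 1.0857 ≈ -0.086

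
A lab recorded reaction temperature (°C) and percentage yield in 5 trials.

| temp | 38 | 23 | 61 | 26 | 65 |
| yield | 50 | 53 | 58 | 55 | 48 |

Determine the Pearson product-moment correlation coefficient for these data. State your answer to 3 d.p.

n = 5, Σx = 213, Σy = 264, Σx² = 10595, Σy² = 14002, Σxy = 11207
nΣxy − ΣxΣy = 56035 − 56232 = -197
nΣx² − (Σx)² = 52975 − 45369 = 7606; nΣy² − (Σy)² = 70010 − 69696 = 314
r = -197 / √(7606 × 314) = -197 / 1545.4074 ≈ -0.127

-0.127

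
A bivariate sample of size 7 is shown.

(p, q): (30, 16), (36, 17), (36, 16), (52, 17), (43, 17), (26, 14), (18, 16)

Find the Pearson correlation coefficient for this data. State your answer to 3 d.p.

0.622

n = 7, Σp = 241, Σq = 113, Σp² = 9045, Σq² = 1831, Σpq = 3935
nΣpq − ΣpΣq = 27545 − 27233 = 312
nΣp² − (Σp)² = 63315 − 58081 = 5234; nΣq² − (Σq)² = 12817 − 12769 = 48
r = 312 / √(5234 × 48) = 312 / 501.2305 ≈ 0.622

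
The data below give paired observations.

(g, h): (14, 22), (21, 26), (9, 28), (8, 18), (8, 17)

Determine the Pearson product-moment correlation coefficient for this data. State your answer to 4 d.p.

0.4994

n = 5, Σg = 60, Σh = 111, Σg² = 846, Σh² = 2557, Σgh = 1386
nΣgh − ΣgΣh = 6930 − 6660 = 270
nΣg² − (Σg)² = 4230 − 3600 = 630; nΣh² − (Σh)² = 12785 − 12321 = 464
r = 270 / √(630 × 464) = 270 / 540.6663 ≈ 0.4994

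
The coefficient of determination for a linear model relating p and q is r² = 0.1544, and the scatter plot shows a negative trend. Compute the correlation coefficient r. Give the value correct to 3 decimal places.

|r| = √0.1544 = 0.393
The association is negative, so r = −0.393.

-0.393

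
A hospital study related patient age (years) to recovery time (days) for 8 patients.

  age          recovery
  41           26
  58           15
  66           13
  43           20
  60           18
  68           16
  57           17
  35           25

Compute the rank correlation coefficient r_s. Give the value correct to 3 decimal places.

Rank age: 2, 5, 7, 3, 6, 8, 4, 1
Rank recovery: 8, 2, 1, 6, 5, 3, 4, 7
d = rank(age) − rank(recovery): -6, 3, 6, -3, 1, 5, 0, -6; Σd² = 152
ρ = 1 − 6Σd² / [n(n²−1)] = 1 − 6×152 / (8×63) = 1 − 912/504 ≈ -0.810

-0.810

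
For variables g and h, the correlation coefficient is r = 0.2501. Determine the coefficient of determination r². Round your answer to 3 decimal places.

0.063

r² = (0.2501)² = 0.063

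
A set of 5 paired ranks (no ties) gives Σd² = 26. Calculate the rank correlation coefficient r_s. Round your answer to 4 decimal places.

ρ = 1 − 6Σd² / [n(n²−1)] = 1 − 6×26 / (5×24)
  = 1 − 156/120 = 1 − 1.30000 ≈ -0.3000

-0.3000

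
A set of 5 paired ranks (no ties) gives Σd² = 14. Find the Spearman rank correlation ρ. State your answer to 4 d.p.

0.3000

ρ = 1 − 6Σd² / [n(n²−1)] = 1 − 6×14 / (5×24)
  = 1 − 84/120 = 1 − 0.70000 ≈ 0.3000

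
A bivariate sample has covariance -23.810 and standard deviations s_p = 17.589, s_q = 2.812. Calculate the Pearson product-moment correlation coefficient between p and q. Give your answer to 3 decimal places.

-0.481

r = Cov(p,q) / (s_p · s_q) = -23.810 / (17.589 × 2.812)
  = -23.810 / 49.4603 ≈ -0.481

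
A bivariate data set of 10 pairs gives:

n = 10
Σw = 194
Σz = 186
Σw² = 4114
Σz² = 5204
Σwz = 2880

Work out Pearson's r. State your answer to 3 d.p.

r = (nΣwz − ΣwΣz) / √[(nΣw² − (Σw)²)(nΣz² − (Σz)²)]
Numerator: 10×2880 − 194×186 = -7284
Denominator: √[(41140 − 37636)(52040 − 34596)] = √[3504 × 17444] = 7818.1696
r = -7284 / 7818.1696 ≈ -0.932

-0.932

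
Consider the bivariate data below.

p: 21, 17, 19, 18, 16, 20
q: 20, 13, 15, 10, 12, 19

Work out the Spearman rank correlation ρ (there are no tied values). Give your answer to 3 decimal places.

Rank p: 6, 2, 4, 3, 1, 5
Rank q: 6, 3, 4, 1, 2, 5
d = rank(p) − rank(q): 0, -1, 0, 2, -1, 0; Σd² = 6
ρ = 1 − 6Σd² / [n(n²−1)] = 1 − 6×6 / (6×35) = 1 − 36/210 ≈ 0.829

0.829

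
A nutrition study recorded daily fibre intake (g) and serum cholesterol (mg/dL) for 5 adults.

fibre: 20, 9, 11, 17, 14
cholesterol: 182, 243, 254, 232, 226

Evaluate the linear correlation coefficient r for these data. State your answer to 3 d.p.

n = 5, Σx = 71, Σy = 1137, Σx² = 1087, Σy² = 261589, Σxy = 15729
nΣxy − ΣxΣy = 78645 − 80727 = -2082
nΣx² − (Σx)² = 5435 − 5041 = 394; nΣy² − (Σy)² = 1307945 − 1292769 = 15176
r = -2082 / √(394 × 15176) = -2082 / 2445.2697 ≈ -0.851

-0.851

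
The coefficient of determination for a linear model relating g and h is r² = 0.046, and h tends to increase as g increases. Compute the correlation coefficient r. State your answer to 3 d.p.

|r| = √0.046 = 0.214
The association is positive, so r = 0.214.

0.214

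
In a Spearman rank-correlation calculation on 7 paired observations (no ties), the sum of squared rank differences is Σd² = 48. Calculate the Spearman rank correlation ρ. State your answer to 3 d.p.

0.143

ρ = 1 − 6Σd² / [n(n²−1)] = 1 − 6×48 / (7×48)
  = 1 − 288/336 = 1 − 0.8571 ≈ 0.143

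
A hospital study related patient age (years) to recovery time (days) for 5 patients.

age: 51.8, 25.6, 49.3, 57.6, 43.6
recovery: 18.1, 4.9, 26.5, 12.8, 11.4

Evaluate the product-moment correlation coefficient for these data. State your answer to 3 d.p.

0.618

n = 5, Σx = 227.9, Σy = 73.7, Σx² = 10987.81, Σy² = 1347.67, Σxy = 3603.79
nΣxy − ΣxΣy = 18018.95 − 16796.23 = 1222.72
nΣx² − (Σx)² = 54939.05 − 51938.41 = 3000.64; nΣy² − (Σy)² = 6738.35 − 5431.69 = 1306.66
r = 1222.72 / √(3000.64 × 1306.66) = 1222.72 / 1980.1051 ≈ 0.618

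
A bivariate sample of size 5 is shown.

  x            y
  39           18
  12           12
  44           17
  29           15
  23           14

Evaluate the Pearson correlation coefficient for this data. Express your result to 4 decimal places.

n = 5, Σx = 147, Σy = 76, Σx² = 4971, Σy² = 1178, Σxy = 2351
nΣxy − ΣxΣy = 11755 − 11172 = 583
nΣx² − (Σx)² = 24855 − 21609 = 3246; nΣy² − (Σy)² = 5890 − 5776 = 114
r = 583 / √(3246 × 114) = 583 / 608.3124 ≈ 0.9584

0.9584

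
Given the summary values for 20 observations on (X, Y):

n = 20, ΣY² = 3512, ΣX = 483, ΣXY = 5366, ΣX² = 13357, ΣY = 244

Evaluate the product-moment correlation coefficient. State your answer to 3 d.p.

r = (nΣXY − ΣXΣY) / √[(nΣX² − (ΣX)²)(nΣY² − (ΣY)²)]
Numerator: 20×5366 − 483×244 = -10532
Denominator: √[(267140 − 233289)(70240 − 59536)] = √[33851 × 10704] = 19035.2595
r = -10532 / 19035.2595 ≈ -0.553

-0.553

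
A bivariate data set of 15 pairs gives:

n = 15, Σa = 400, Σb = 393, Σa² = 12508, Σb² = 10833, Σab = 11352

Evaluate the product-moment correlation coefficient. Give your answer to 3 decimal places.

r = (nΣab − ΣaΣb) / √[(nΣa² − (Σa)²)(nΣb² − (Σb)²)]
Numerator: 15×11352 − 400×393 = 13080
Denominator: √[(187620 − 160000)(162495 − 154449)] = √[27620 × 8046] = 14907.3982
r = 13080 / 14907.3982 ≈ 0.877

0.877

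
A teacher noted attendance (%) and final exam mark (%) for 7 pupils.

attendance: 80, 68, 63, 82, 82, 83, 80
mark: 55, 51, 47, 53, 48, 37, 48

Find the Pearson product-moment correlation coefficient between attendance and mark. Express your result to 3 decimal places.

n = 7, Σx = 538, Σy = 339, Σx² = 41730, Σy² = 16621, Σxy = 26022
nΣxy − ΣxΣy = 182154 − 182382 = -228
nΣx² − (Σx)² = 292110 − 289444 = 2666; nΣy² − (Σy)² = 116347 − 114921 = 1426
r = -228 / √(2666 × 1426) = -228 / 1949.7990 ≈ -0.117

-0.117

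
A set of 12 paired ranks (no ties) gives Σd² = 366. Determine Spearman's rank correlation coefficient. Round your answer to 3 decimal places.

-0.280

ρ = 1 − 6Σd² / [n(n²−1)] = 1 − 6×366 / (12×143)
  = 1 − 2196/1716 = 1 − 1.2797 ≈ -0.280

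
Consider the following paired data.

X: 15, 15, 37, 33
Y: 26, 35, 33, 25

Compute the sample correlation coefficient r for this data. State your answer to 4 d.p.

n = 4, ΣX = 100, ΣY = 119, ΣX² = 2908, ΣY² = 3615, ΣXY = 2961
nΣXY − ΣXΣY = 11844 − 11900 = -56
nΣX² − (ΣX)² = 11632 − 10000 = 1632; nΣY² − (ΣY)² = 14460 − 14161 = 299
r = -56 / √(1632 × 299) = -56 / 698.5471 ≈ -0.0802

-0.0802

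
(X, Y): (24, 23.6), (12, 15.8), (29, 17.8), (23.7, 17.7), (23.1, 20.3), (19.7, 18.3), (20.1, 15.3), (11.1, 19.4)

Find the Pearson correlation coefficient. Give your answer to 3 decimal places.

n = 8, ΣX = 162.7, ΣY = 148.2, ΣX² = 3571.61, ΣY² = 2794.16, ΣXY = 3044
nΣXY − ΣXΣY = 24352 − 24112.14 = 239.86
nΣX² − (ΣX)² = 28572.88 − 26471.29 = 2101.59; nΣY² − (ΣY)² = 22353.28 − 21963.24 = 390.04
r = 239.86 / √(2101.59 × 390.04) = 239.86 / 905.3752 ≈ 0.265

0.265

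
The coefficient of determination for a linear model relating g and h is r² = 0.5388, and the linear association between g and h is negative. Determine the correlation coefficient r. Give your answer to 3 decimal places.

-0.734

|r| = √0.5388 = 0.734
The association is negative, so r = −0.734.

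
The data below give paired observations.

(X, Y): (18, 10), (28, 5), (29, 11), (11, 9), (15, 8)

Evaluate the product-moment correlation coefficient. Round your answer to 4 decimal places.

n = 5, ΣX = 101, ΣY = 43, ΣX² = 2295, ΣY² = 391, ΣXY = 858
nΣXY − ΣXΣY = 4290 − 4343 = -53
nΣX² − (ΣX)² = 11475 − 10201 = 1274; nΣY² − (ΣY)² = 1955 − 1849 = 106
r = -53 / √(1274 × 106) = -53 / 367.4833 ≈ -0.1442

-0.1442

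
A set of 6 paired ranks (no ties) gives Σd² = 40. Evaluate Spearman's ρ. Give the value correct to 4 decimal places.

ρ = 1 − 6Σd² / [n(n²−1)] = 1 − 6×40 / (6×35)
  = 1 − 240/210 = 1 − 1.14286 ≈ -0.1429

-0.1429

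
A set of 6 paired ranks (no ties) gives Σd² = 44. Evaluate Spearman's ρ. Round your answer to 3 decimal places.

-0.257

ρ = 1 − 6Σd² / [n(n²−1)] = 1 − 6×44 / (6×35)
  = 1 − 264/210 = 1 − 1.2571 ≈ -0.257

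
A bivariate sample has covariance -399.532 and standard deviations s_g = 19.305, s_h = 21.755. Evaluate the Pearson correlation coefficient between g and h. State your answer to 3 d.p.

-0.951

r = Cov(g,h) / (s_g · s_h) = -399.532 / (19.305 × 21.755)
  = -399.532 / 419.9803 ≈ -0.951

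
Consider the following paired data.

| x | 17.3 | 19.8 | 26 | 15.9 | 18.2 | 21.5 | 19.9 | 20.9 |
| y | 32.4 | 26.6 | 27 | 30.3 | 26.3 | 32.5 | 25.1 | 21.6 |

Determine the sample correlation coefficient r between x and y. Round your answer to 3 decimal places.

n = 8, Σx = 159.5, Σy = 221.8, Σx² = 3246.45, Σy² = 6248.92, Σxy = 4399.31
nΣxy − ΣxΣy = 35194.48 − 35377.1 = -182.62
nΣx² − (Σx)² = 25971.6 − 25440.25 = 531.35; nΣy² − (Σy)² = 49991.36 − 49195.24 = 796.12
r = -182.62 / √(531.35 × 796.12) = -182.62 / 650.3986 ≈ -0.281

-0.281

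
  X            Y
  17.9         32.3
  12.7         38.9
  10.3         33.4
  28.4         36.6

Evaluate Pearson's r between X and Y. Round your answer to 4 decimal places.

0.1289

n = 4, ΣX = 69.3, ΣY = 141.2, ΣX² = 1394.35, ΣY² = 5011.62, ΣXY = 2455.66
nΣXY − ΣXΣY = 9822.64 − 9785.16 = 37.48
nΣX² − (ΣX)² = 5577.4 − 4802.49 = 774.91; nΣY² − (ΣY)² = 20046.48 − 19937.44 = 109.04
r = 37.48 / √(774.91 × 109.04) = 37.48 / 290.6823 ≈ 0.1289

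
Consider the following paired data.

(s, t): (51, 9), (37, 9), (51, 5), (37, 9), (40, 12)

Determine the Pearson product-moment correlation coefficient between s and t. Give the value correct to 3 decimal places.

-0.567

n = 5, Σs = 216, Σt = 44, Σs² = 9540, Σt² = 412, Σst = 1860
nΣst − ΣsΣt = 9300 − 9504 = -204
nΣs² − (Σs)² = 47700 − 46656 = 1044; nΣt² − (Σt)² = 2060 − 1936 = 124
r = -204 / √(1044 × 124) = -204 / 359.7999 ≈ -0.567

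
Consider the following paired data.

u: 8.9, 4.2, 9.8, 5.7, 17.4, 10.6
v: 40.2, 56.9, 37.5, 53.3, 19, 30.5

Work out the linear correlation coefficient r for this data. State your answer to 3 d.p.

-0.973

n = 6, Σu = 56.6, Σv = 237.4, Σu² = 640.5, Σv² = 10392.04, Σuv = 1921.97
nΣuv − ΣuΣv = 11531.82 − 13436.84 = -1905.02
nΣu² − (Σu)² = 3843 − 3203.56 = 639.44; nΣv² − (Σv)² = 62352.24 − 56358.76 = 5993.48
r = -1905.02 / √(639.44 × 5993.48) = -1905.02 / 1957.6698 ≈ -0.973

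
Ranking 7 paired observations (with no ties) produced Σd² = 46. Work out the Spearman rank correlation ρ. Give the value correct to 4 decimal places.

0.1786

ρ = 1 − 6Σd² / [n(n²−1)] = 1 − 6×46 / (7×48)
  = 1 − 276/336 = 1 − 0.82143 ≈ 0.1786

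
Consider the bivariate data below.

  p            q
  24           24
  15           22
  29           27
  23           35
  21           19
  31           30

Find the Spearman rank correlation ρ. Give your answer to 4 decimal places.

Rank p: 4, 1, 5, 3, 2, 6
Rank q: 3, 2, 4, 6, 1, 5
d = rank(p) − rank(q): 1, -1, 1, -3, 1, 1; Σd² = 14
ρ = 1 − 6Σd² / [n(n²−1)] = 1 − 6×14 / (6×35) = 1 − 84/210 ≈ 0.6000

0.6000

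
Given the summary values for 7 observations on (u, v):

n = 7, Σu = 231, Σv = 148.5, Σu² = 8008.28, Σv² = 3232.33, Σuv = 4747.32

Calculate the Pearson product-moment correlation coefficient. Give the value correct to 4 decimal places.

-0.8618

r = (nΣuv − ΣuΣv) / √[(nΣu² − (Σu)²)(nΣv² − (Σv)²)]
Numerator: 7×4747.32 − 231×148.5 = -1072.26
Denominator: √[(56057.96 − 53361)(22626.31 − 22052.25)] = √[2696.96 × 574.06] = 1244.2736
r = -1072.26 / 1244.2736 ≈ -0.8618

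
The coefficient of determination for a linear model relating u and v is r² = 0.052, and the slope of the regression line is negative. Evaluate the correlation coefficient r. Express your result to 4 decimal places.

-0.2280

|r| = √0.052 = 0.2280
The association is negative, so r = −0.2280.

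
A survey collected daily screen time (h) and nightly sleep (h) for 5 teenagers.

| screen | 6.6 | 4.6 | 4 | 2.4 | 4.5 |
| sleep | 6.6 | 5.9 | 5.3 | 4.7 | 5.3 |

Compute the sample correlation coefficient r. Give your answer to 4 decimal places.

0.9594

n = 5, Σx = 22.1, Σy = 27.8, Σx² = 106.73, Σy² = 156.64, Σxy = 127.03
nΣxy − ΣxΣy = 635.15 − 614.38 = 20.77
nΣx² − (Σx)² = 533.65 − 488.41 = 45.24; nΣy² − (Σy)² = 783.2 − 772.84 = 10.36
r = 20.77 / √(45.24 × 10.36) = 20.77 / 21.6492 ≈ 0.9594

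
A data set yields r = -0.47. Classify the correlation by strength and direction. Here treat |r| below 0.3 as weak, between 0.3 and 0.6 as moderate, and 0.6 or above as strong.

moderate negative

r = -0.47 < 0 so the relationship is negative.
|r| = 0.47, which falls in the moderate range.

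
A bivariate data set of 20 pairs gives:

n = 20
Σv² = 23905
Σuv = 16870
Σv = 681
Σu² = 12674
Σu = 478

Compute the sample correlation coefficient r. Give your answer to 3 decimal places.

r = (nΣuv − ΣuΣv) / √[(nΣu² − (Σu)²)(nΣv² − (Σv)²)]
Numerator: 20×16870 − 478×681 = 11882
Denominator: √[(253480 − 228484)(478100 − 463761)] = √[24996 × 14339] = 18931.9213
r = 11882 / 18931.9213 ≈ 0.628

0.628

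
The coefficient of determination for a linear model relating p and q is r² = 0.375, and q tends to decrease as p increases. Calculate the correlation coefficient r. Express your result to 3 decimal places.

-0.612

|r| = √0.375 = 0.612
The association is negative, so r = −0.612.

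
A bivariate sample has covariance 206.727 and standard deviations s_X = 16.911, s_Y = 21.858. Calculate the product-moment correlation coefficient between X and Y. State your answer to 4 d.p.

r = Cov(X,Y) / (s_X · s_Y) = 206.727 / (16.911 × 21.858)
  = 206.727 / 369.6406 ≈ 0.5593

0.5593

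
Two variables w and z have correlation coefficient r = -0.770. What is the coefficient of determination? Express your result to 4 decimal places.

r² = (-0.770)² = 0.5929

0.5929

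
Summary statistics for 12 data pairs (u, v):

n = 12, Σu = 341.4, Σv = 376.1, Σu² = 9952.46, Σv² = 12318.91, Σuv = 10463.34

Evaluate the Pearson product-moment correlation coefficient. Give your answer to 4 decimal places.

r = (nΣuv − ΣuΣv) / √[(nΣu² − (Σu)²)(nΣv² − (Σv)²)]
Numerator: 12×10463.34 − 341.4×376.1 = -2840.46
Denominator: √[(119429.52 − 116553.96)(147826.92 − 141451.21)] = √[2875.56 × 6375.71] = 4281.7913
r = -2840.46 / 4281.7913 ≈ -0.6634

-0.6634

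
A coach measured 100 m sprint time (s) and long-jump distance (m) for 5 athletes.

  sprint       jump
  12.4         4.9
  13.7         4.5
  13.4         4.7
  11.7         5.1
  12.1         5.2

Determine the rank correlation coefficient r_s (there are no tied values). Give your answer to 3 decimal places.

-0.900

Rank sprint: 3, 5, 4, 1, 2
Rank jump: 3, 1, 2, 4, 5
d = rank(sprint) − rank(jump): 0, 4, 2, -3, -3; Σd² = 38
ρ = 1 − 6Σd² / [n(n²−1)] = 1 − 6×38 / (5×24) = 1 − 228/120 ≈ -0.900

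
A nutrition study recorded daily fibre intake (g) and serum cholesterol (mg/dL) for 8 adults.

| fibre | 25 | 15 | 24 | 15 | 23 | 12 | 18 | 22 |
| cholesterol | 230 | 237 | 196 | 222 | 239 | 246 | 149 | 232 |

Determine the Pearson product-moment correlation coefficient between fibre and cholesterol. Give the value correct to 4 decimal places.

n = 8, Σx = 154, Σy = 1751, Σx² = 3132, Σy² = 390431, Σxy = 33574
nΣxy − ΣxΣy = 268592 − 269654 = -1062
nΣx² − (Σx)² = 25056 − 23716 = 1340; nΣy² − (Σy)² = 3123448 − 3066001 = 57447
r = -1062 / √(1340 × 57447) = -1062 / 8773.7666 ≈ -0.1210

-0.1210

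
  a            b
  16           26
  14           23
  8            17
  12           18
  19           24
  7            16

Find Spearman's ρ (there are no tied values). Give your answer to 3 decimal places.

0.943

Rank a: 5, 4, 2, 3, 6, 1
Rank b: 6, 4, 2, 3, 5, 1
d = rank(a) − rank(b): -1, 0, 0, 0, 1, 0; Σd² = 2
ρ = 1 − 6Σd² / [n(n²−1)] = 1 − 6×2 / (6×35) = 1 − 12/210 ≈ 0.943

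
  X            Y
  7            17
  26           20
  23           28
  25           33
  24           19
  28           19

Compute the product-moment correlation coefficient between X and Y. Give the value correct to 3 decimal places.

n = 6, ΣX = 133, ΣY = 136, ΣX² = 3239, ΣY² = 3284, ΣXY = 3096
nΣXY − ΣXΣY = 18576 − 18088 = 488
nΣX² − (ΣX)² = 19434 − 17689 = 1745; nΣY² − (ΣY)² = 19704 − 18496 = 1208
r = 488 / √(1745 × 1208) = 488 / 1451.8815 ≈ 0.336

0.336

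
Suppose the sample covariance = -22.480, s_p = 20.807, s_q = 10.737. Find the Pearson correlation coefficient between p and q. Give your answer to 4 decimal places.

-0.1006

r = Cov(p,q) / (s_p · s_q) = -22.480 / (20.807 × 10.737)
  = -22.480 / 223.4048 ≈ -0.1006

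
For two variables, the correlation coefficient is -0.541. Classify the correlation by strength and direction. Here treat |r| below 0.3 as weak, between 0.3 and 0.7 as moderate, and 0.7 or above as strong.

moderate negative

r = -0.541 < 0 so the relationship is negative.
|r| = 0.541, which falls in the moderate range.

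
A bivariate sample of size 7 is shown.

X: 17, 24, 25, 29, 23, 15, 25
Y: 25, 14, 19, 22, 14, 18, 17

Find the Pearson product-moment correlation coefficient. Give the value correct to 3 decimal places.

-0.175

n = 7, ΣX = 158, ΣY = 129, ΣX² = 3710, ΣY² = 2475, ΣXY = 2891
nΣXY − ΣXΣY = 20237 − 20382 = -145
nΣX² − (ΣX)² = 25970 − 24964 = 1006; nΣY² − (ΣY)² = 17325 − 16641 = 684
r = -145 / √(1006 × 684) = -145 / 829.5203 ≈ -0.175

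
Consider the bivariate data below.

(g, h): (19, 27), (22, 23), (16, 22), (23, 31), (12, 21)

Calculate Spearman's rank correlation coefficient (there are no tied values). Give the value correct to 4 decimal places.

Rank g: 3, 4, 2, 5, 1
Rank h: 4, 3, 2, 5, 1
d = rank(g) − rank(h): -1, 1, 0, 0, 0; Σd² = 2
ρ = 1 − 6Σd² / [n(n²−1)] = 1 − 6×2 / (5×24) = 1 − 12/120 ≈ 0.9000

0.9000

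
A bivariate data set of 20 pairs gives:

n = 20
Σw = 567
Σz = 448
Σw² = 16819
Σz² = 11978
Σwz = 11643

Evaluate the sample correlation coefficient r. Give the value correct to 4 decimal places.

r = (nΣwz − ΣwΣz) / √[(nΣw² − (Σw)²)(nΣz² − (Σz)²)]
Numerator: 20×11643 − 567×448 = -21156
Denominator: √[(336380 − 321489)(239560 − 200704)] = √[14891 × 38856] = 24054.2033
r = -21156 / 24054.2033 ≈ -0.8795

-0.8795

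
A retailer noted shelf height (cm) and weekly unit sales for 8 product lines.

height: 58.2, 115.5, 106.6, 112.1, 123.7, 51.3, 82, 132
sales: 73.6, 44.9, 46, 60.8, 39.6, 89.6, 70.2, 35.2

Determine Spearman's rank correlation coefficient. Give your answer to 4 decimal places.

Rank height: 2, 6, 4, 5, 7, 1, 3, 8
Rank sales: 7, 3, 4, 5, 2, 8, 6, 1
d = rank(height) − rank(sales): -5, 3, 0, 0, 5, -7, -3, 7; Σd² = 166
ρ = 1 − 6Σd² / [n(n²−1)] = 1 − 6×166 / (8×63) = 1 − 996/504 ≈ -0.9762

-0.9762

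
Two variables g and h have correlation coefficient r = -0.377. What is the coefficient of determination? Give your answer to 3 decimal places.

r² = (-0.377)² = 0.142

0.142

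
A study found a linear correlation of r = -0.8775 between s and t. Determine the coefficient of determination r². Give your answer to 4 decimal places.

r² = (-0.8775)² = 0.7700

0.7700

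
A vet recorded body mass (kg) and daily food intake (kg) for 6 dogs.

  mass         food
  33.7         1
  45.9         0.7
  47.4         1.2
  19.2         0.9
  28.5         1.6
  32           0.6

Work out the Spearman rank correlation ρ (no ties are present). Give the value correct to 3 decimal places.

0.029

Rank mass: 4, 5, 6, 1, 2, 3
Rank food: 4, 2, 5, 3, 6, 1
d = rank(mass) − rank(food): 0, 3, 1, -2, -4, 2; Σd² = 34
ρ = 1 − 6Σd² / [n(n²−1)] = 1 − 6×34 / (6×35) = 1 − 204/210 ≈ 0.029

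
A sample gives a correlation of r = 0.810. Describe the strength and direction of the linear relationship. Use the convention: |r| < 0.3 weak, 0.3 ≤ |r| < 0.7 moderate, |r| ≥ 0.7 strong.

r = 0.810 > 0 so the relationship is positive.
|r| = 0.810, which falls in the strong range.

strong positive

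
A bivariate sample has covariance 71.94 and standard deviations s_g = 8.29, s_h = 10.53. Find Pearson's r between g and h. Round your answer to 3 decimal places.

0.824

r = Cov(g,h) / (s_g · s_h) = 71.94 / (8.29 × 10.53)
  = 71.94 / 87.2937 ≈ 0.824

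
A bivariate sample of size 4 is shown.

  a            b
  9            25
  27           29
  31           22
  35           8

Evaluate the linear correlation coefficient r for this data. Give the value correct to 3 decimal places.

n = 4, Σa = 102, Σb = 84, Σa² = 2996, Σb² = 2014, Σab = 1970
nΣab − ΣaΣb = 7880 − 8568 = -688
nΣa² − (Σa)² = 11984 − 10404 = 1580; nΣb² − (Σb)² = 8056 − 7056 = 1000
r = -688 / √(1580 × 1000) = -688 / 1256.9805 ≈ -0.547

-0.547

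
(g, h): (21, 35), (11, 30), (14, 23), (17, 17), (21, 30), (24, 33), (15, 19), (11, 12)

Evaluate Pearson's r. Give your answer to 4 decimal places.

0.6403

n = 8, Σg = 134, Σh = 199, Σg² = 2410, Σh² = 5437, Σgh = 3515
nΣgh − ΣgΣh = 28120 − 26666 = 1454
nΣg² − (Σg)² = 19280 − 17956 = 1324; nΣh² − (Σh)² = 43496 − 39601 = 3895
r = 1454 / √(1324 × 3895) = 1454 / 2270.8985 ≈ 0.6403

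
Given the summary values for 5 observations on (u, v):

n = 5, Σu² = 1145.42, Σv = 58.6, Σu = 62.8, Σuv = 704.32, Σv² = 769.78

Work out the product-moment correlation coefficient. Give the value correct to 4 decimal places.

r = (nΣuv − ΣuΣv) / √[(nΣu² − (Σu)²)(nΣv² − (Σv)²)]
Numerator: 5×704.32 − 62.8×58.6 = -158.48
Denominator: √[(5727.1 − 3943.84)(3848.9 − 3433.96)] = √[1783.26 × 414.94] = 860.2011
r = -158.48 / 860.2011 ≈ -0.1842

-0.1842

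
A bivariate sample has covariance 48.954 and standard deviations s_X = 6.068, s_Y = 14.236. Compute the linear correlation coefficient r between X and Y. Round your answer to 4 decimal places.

r = Cov(X,Y) / (s_X · s_Y) = 48.954 / (6.068 × 14.236)
  = 48.954 / 86.3840 ≈ 0.5667

0.5667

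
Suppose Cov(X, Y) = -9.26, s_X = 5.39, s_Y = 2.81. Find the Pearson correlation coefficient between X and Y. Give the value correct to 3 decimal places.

-0.611

r = Cov(X,Y) / (s_X · s_Y) = -9.26 / (5.39 × 2.81)
  = -9.26 / 15.1459 ≈ -0.611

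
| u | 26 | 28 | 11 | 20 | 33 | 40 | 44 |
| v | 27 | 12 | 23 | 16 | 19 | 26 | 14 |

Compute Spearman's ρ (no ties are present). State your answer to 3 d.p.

Rank u: 3, 4, 1, 2, 5, 6, 7
Rank v: 7, 1, 5, 3, 4, 6, 2
d = rank(u) − rank(v): -4, 3, -4, -1, 1, 0, 5; Σd² = 68
ρ = 1 − 6Σd² / [n(n²−1)] = 1 − 6×68 / (7×48) = 1 − 408/336 ≈ -0.214

-0.214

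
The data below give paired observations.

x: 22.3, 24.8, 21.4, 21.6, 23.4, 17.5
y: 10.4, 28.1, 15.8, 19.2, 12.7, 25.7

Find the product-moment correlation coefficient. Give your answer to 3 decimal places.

-0.167

n = 6, Σx = 131, Σy = 111.9, Σx² = 2890.66, Σy² = 2337.83, Σxy = 2428.57
nΣxy − ΣxΣy = 14571.42 − 14658.9 = -87.48
nΣx² − (Σx)² = 17343.96 − 17161 = 182.96; nΣy² − (Σy)² = 14026.98 − 12521.61 = 1505.37
r = -87.48 / √(182.96 × 1505.37) = -87.48 / 524.8071 ≈ -0.167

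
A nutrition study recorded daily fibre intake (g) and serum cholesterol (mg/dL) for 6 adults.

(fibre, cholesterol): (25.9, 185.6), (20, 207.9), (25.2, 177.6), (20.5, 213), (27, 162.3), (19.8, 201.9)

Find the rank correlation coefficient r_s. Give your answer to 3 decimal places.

-0.714

Rank fibre: 5, 2, 4, 3, 6, 1
Rank cholesterol: 3, 5, 2, 6, 1, 4
d = rank(fibre) − rank(cholesterol): 2, -3, 2, -3, 5, -3; Σd² = 60
ρ = 1 − 6Σd² / [n(n²−1)] = 1 − 6×60 / (6×35) = 1 − 360/210 ≈ -0.714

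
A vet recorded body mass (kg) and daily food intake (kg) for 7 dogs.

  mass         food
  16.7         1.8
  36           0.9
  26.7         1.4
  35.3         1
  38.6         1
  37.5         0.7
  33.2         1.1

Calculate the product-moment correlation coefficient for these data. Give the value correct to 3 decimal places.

-0.958

n = 7, Σx = 224, Σy = 7.9, Σx² = 7532.32, Σy² = 9.71, Σxy = 236.51
nΣxy − ΣxΣy = 1655.57 − 1769.6 = -114.03
nΣx² − (Σx)² = 52726.24 − 50176 = 2550.24; nΣy² − (Σy)² = 67.97 − 62.41 = 5.56
r = -114.03 / √(2550.24 × 5.56) = -114.03 / 119.0770 ≈ -0.958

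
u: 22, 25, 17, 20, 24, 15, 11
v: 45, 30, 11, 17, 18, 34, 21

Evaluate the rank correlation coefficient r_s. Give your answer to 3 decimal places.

0.107

Rank u: 5, 7, 3, 4, 6, 2, 1
Rank v: 7, 5, 1, 2, 3, 6, 4
d = rank(u) − rank(v): -2, 2, 2, 2, 3, -4, -3; Σd² = 50
ρ = 1 − 6Σd² / [n(n²−1)] = 1 − 6×50 / (7×48) = 1 − 300/336 ≈ 0.107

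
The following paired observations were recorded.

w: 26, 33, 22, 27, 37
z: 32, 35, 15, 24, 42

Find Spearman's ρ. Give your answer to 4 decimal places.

0.9000

Rank w: 2, 4, 1, 3, 5
Rank z: 3, 4, 1, 2, 5
d = rank(w) − rank(z): -1, 0, 0, 1, 0; Σd² = 2
ρ = 1 − 6Σd² / [n(n²−1)] = 1 − 6×2 / (5×24) = 1 − 12/120 ≈ 0.9000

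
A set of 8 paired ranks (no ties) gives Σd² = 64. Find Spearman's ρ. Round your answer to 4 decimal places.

0.2381

ρ = 1 − 6Σd² / [n(n²−1)] = 1 − 6×64 / (8×63)
  = 1 − 384/504 = 1 − 0.76190 ≈ 0.2381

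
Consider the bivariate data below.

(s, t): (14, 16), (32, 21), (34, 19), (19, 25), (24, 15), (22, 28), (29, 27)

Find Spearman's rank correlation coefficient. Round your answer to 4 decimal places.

Rank s: 1, 6, 7, 2, 4, 3, 5
Rank t: 2, 4, 3, 5, 1, 7, 6
d = rank(s) − rank(t): -1, 2, 4, -3, 3, -4, -1; Σd² = 56
ρ = 1 − 6Σd² / [n(n²−1)] = 1 − 6×56 / (7×48) = 1 − 336/336 ≈ 0.0000

0.0000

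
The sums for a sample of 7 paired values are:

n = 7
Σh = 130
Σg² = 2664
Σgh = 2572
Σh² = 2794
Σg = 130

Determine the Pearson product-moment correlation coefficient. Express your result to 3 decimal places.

r = (nΣgh − ΣgΣh) / √[(nΣg² − (Σg)²)(nΣh² − (Σh)²)]
Numerator: 7×2572 − 130×130 = 1104
Denominator: √[(18648 − 16900)(19558 − 16900)] = √[1748 × 2658] = 2155.5009
r = 1104 / 2155.5009 ≈ 0.512

0.512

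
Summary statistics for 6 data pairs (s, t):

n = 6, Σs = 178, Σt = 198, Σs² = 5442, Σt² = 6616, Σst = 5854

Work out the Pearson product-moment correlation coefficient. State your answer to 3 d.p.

-0.174

r = (nΣst − ΣsΣt) / √[(nΣs² − (Σs)²)(nΣt² − (Σt)²)]
Numerator: 6×5854 − 178×198 = -120
Denominator: √[(32652 − 31684)(39696 − 39204)] = √[968 × 492] = 690.1130
r = -120 / 690.1130 ≈ -0.174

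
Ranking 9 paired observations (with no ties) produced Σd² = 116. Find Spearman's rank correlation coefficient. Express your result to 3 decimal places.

0.033

ρ = 1 − 6Σd² / [n(n²−1)] = 1 − 6×116 / (9×80)
  = 1 − 696/720 = 1 − 0.9667 ≈ 0.033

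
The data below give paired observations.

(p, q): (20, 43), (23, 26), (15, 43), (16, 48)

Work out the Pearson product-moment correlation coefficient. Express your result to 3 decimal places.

n = 4, Σp = 74, Σq = 160, Σp² = 1410, Σq² = 6678, Σpq = 2871
nΣpq − ΣpΣq = 11484 − 11840 = -356
nΣp² − (Σp)² = 5640 − 5476 = 164; nΣq² − (Σq)² = 26712 − 25600 = 1112
r = -356 / √(164 × 1112) = -356 / 427.0457 ≈ -0.834

-0.834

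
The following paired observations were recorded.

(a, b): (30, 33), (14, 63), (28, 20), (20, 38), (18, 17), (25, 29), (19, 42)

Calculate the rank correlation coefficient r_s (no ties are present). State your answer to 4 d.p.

Rank a: 7, 1, 6, 4, 2, 5, 3
Rank b: 4, 7, 2, 5, 1, 3, 6
d = rank(a) − rank(b): 3, -6, 4, -1, 1, 2, -3; Σd² = 76
ρ = 1 − 6Σd² / [n(n²−1)] = 1 − 6×76 / (7×48) = 1 − 456/336 ≈ -0.3571

-0.3571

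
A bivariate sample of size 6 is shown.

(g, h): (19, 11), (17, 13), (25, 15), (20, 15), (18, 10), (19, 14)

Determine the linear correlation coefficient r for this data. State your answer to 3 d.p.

n = 6, Σg = 118, Σh = 78, Σg² = 2360, Σh² = 1036, Σgh = 1551
nΣgh − ΣgΣh = 9306 − 9204 = 102
nΣg² − (Σg)² = 14160 − 13924 = 236; nΣh² − (Σh)² = 6216 − 6084 = 132
r = 102 / √(236 × 132) = 102 / 176.4993 ≈ 0.578

0.578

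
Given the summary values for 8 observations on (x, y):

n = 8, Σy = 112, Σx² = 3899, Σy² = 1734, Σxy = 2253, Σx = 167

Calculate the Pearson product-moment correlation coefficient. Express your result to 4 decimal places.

-0.3247

r = (nΣxy − ΣxΣy) / √[(nΣx² − (Σx)²)(nΣy² − (Σy)²)]
Numerator: 8×2253 − 167×112 = -680
Denominator: √[(31192 − 27889)(13872 − 12544)] = √[3303 × 1328] = 2094.3696
r = -680 / 2094.3696 ≈ -0.3247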